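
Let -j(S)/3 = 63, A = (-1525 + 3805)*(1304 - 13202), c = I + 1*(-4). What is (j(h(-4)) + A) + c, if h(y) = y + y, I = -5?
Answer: -27127638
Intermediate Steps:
h(y) = 2*y
c = -9 (c = -5 + 1*(-4) = -5 - 4 = -9)
A = -27127440 (A = 2280*(-11898) = -27127440)
j(S) = -189 (j(S) = -3*63 = -189)
(j(h(-4)) + A) + c = (-189 - 27127440) - 9 = -27127629 - 9 = -27127638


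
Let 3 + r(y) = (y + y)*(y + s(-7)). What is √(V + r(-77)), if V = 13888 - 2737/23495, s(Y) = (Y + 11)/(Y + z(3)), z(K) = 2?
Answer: 12*√99156018985/23495 ≈ 160.83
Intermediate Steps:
s(Y) = (11 + Y)/(2 + Y) (s(Y) = (Y + 11)/(Y + 2) = (11 + Y)/(2 + Y))
V = 326295823/23495 (V = 13888 - 2737*1/23495 = 13888 - 2737/23495 = 326295823/23495 ≈ 13888.)
r(y) = -3 + 2*y*(-⅘ + y) (r(y) = -3 + (y + y)*(y + (11 - 7)/(2 - 7)) = -3 + (2*y)*(y + 4/(-5)) = -3 + (2*y)*(y - ⅕*4) = -3 + (2*y)*(y - ⅘) = -3 + (2*y)*(-⅘ + y) = -3 + 2*y*(-⅘ + y))
√(V + r(-77)) = √(326295823/23495 + (-3 + 2*(-77)² - 8/5*(-77))) = √(326295823/23495 + (-3 + 2*5929 + 616/5)) = √(326295823/23495 + (-3 + 11858 + 616/5)) = √(326295823/23495 + 59891/5) = √(607723632/23495) = 12*√99156018985/23495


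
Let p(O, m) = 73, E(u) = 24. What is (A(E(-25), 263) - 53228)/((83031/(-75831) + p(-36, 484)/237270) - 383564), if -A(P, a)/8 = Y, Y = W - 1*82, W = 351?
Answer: 332140098490200/2300421601864129 ≈ 0.14438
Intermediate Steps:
Y = 269 (Y = 351 - 1*82 = 351 - 82 = 269)
A(P, a) = -2152 (A(P, a) = -8*269 = -2152)
(A(E(-25), 263) - 53228)/((83031/(-75831) + p(-36, 484)/237270) - 383564) = (-2152 - 53228)/((83031/(-75831) + 73/237270) - 383564) = -55380/((83031*(-1/75831) + 73*(1/237270)) - 383564) = -55380/((-27677/25277 + 73/237270) - 383564) = -55380/(-6565076569/5997473790 - 383564) = -55380/(-2300421601864129/5997473790) = -55380*(-5997473790/2300421601864129) = 332140098490200/2300421601864129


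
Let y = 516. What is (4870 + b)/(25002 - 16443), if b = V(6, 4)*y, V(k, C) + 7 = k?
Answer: 4354/8559 ≈ 0.50870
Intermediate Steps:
V(k, C) = -7 + k
b = -516 (b = (-7 + 6)*516 = -1*516 = -516)
(4870 + b)/(25002 - 16443) = (4870 - 516)/(25002 - 16443) = 4354/8559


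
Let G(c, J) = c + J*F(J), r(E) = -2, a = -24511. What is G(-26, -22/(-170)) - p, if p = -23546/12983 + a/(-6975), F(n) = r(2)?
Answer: -43042268491/1539459225 ≈ -27.959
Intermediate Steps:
F(n) = -2
G(c, J) = c - 2*J (G(c, J) = c + J*(-2) = c - 2*J)
p = 153992963/90556425 (p = -23546/12983 - 24511/(-6975) = -23546*1/12983 - 24511*(-1/6975) = -23546/12983 + 24511/6975 = 153992963/90556425 ≈ 1.7005)
G(-26, -22/(-170)) - p = (-26 - (-44)/(-170)) - 1*153992963/90556425 = (-26 - (-44)*(-1)/170) - 153992963/90556425 = (-26 - 2*11/85) - 153992963/90556425 = (-26 - 22/85) - 153992963/90556425 = -2232/85 - 153992963/90556425 = -43042268491/1539459225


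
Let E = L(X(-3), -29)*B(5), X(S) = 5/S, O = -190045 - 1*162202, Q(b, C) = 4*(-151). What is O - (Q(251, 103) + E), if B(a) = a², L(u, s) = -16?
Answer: -351243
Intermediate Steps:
Q(b, C) = -604
O = -352247 (O = -190045 - 162202 = -352247)
E = -400 (E = -16*5² = -16*25 = -400)
O - (Q(251, 103) + E) = -352247 - (-604 - 400) = -352247 - 1*(-1004) = -352247 + 1004 = -351243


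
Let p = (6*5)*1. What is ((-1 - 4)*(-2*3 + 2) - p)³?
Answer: -1000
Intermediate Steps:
p = 30 (p = 30*1 = 30)
((-1 - 4)*(-2*3 + 2) - p)³ = ((-1 - 4)*(-2*3 + 2) - 1*30)³ = (-5*(-6 + 2) - 30)³ = (-5*(-4) - 30)³ = (20 - 30)³ = (-10)³ = -1000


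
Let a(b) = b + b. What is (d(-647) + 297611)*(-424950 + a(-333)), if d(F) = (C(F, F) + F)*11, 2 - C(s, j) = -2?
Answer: -123657621408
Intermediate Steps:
a(b) = 2*b
C(s, j) = 4 (C(s, j) = 2 - 1*(-2) = 2 + 2 = 4)
d(F) = 44 + 11*F (d(F) = (4 + F)*11 = 44 + 11*F)
(d(-647) + 297611)*(-424950 + a(-333)) = ((44 + 11*(-647)) + 297611)*(-424950 + 2*(-333)) = ((44 - 7117) + 297611)*(-424950 - 666) = (-7073 + 297611)*(-425616) = 290538*(-425616) = -123657621408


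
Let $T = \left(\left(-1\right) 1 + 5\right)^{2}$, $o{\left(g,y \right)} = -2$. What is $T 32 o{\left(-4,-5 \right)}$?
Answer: $-1024$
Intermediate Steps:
$T = 16$ ($T = \left(-1 + 5\right)^{2} = 4^{2} = 16$)
$T 32 o{\left(-4,-5 \right)} = 16 \cdot 32 \left(-2\right) = 512 \left(-2\right) = -1024$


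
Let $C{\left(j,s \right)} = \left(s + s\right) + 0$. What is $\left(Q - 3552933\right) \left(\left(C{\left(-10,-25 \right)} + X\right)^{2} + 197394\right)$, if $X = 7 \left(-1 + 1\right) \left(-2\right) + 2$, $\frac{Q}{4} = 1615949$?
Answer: $581293519374$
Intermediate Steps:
$Q = 6463796$ ($Q = 4 \cdot 1615949 = 6463796$)
$C{\left(j,s \right)} = 2 s$ ($C{\left(j,s \right)} = 2 s + 0 = 2 s$)
$X = 2$ ($X = 7 \cdot 0 \left(-2\right) + 2 = 7 \cdot 0 + 2 = 0 + 2 = 2$)
$\left(Q - 3552933\right) \left(\left(C{\left(-10,-25 \right)} + X\right)^{2} + 197394\right) = \left(6463796 - 3552933\right) \left(\left(2 \left(-25\right) + 2\right)^{2} + 197394\right) = 2910863 \left(\left(-50 + 2\right)^{2} + 197394\right) = 2910863 \left(\left(-48\right)^{2} + 197394\right) = 2910863 \left(2304 + 197394\right) = 2910863 \cdot 199698 = 581293519374$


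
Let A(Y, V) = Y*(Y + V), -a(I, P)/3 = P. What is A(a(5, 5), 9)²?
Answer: 8100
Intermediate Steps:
a(I, P) = -3*P
A(Y, V) = Y*(V + Y)
A(a(5, 5), 9)² = ((-3*5)*(9 - 3*5))² = (-15*(9 - 15))² = (-15*(-6))² = 90² = 8100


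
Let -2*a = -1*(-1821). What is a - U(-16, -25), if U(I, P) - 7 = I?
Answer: -1803/2 ≈ -901.50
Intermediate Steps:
U(I, P) = 7 + I
a = -1821/2 (a = -(-1)*(-1821)/2 = -1/2*1821 = -1821/2 ≈ -910.50)
a - U(-16, -25) = -1821/2 - (7 - 16) = -1821/2 - 1*(-9) = -1821/2 + 9 = -1803/2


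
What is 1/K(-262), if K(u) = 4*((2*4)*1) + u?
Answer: -1/230 ≈ -0.0043478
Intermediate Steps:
K(u) = 32 + u (K(u) = 4*(8*1) + u = 4*8 + u = 32 + u)
1/K(-262) = 1/(32 - 262) = 1/(-230) = -1/230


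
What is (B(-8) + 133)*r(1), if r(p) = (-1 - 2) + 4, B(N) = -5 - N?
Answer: 136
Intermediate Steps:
r(p) = 1 (r(p) = -3 + 4 = 1)
(B(-8) + 133)*r(1) = ((-5 - 1*(-8)) + 133)*1 = ((-5 + 8) + 133)*1 = (3 + 133)*1 = 136*1 = 136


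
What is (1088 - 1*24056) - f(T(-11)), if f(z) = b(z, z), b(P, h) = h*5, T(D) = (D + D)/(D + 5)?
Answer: -68959/3 ≈ -22986.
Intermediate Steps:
T(D) = 2*D/(5 + D) (T(D) = (2*D)/(5 + D) = 2*D/(5 + D))
b(P, h) = 5*h
f(z) = 5*z
(1088 - 1*24056) - f(T(-11)) = (1088 - 1*24056) - 5*2*(-11)/(5 - 11) = (1088 - 24056) - 5*2*(-11)/(-6) = -22968 - 5*2*(-11)*(-1/6) = -22968 - 5*11/3 = -22968 - 1*55/3 = -22968 - 55/3 = -68959/3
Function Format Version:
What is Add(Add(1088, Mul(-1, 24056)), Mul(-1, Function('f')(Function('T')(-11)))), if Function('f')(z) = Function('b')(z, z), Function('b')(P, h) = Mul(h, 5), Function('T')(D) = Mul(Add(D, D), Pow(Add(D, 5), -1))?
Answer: Rational(-68959, 3) ≈ -22986.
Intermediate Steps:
Function('T')(D) = Mul(2, D, Pow(Add(5, D), -1)) (Function('T')(D) = Mul(Mul(2, D), Pow(Add(5, D), -1)) = Mul(2, D, Pow(Add(5, D), -1)))
Function('b')(P, h) = Mul(5, h)
Function('f')(z) = Mul(5, z)
Add(Add(1088, Mul(-1, 24056)), Mul(-1, Function('f')(Function('T')(-11)))) = Add(Add(1088, Mul(-1, 24056)), Mul(-1, Mul(5, Mul(2, -11, Pow(Add(5, -11), -1))))) = Add(Add(1088, -24056), Mul(-1, Mul(5, Mul(2, -11, Pow(-6, -1))))) = Add(-22968, Mul(-1, Mul(5, Mul(2, -11, Rational(-1, 6))))) = Add(-22968, Mul(-1, Mul(5, Rational(11, 3)))) = Add(-22968, Mul(-1, Rational(55, 3))) = Add(-22968, Rational(-55, 3)) = Rational(-68959, 3)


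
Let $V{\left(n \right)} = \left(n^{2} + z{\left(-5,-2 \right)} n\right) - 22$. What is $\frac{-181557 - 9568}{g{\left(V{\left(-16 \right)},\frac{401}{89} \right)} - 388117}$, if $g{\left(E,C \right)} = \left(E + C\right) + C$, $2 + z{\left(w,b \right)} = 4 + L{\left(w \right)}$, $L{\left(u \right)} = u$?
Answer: $\frac{17010125}{34516513} \approx 0.49281$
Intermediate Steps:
$z{\left(w,b \right)} = 2 + w$ ($z{\left(w,b \right)} = -2 + \left(4 + w\right) = 2 + w$)
$V{\left(n \right)} = -22 + n^{2} - 3 n$ ($V{\left(n \right)} = \left(n^{2} + \left(2 - 5\right) n\right) - 22 = \left(n^{2} - 3 n\right) - 22 = -22 + n^{2} - 3 n$)
$g{\left(E,C \right)} = E + 2 C$ ($g{\left(E,C \right)} = \left(C + E\right) + C = E + 2 C$)
$\frac{-181557 - 9568}{g{\left(V{\left(-16 \right)},\frac{401}{89} \right)} - 388117} = \frac{-181557 - 9568}{\left(\left(-22 + \left(-16\right)^{2} - -48\right) + 2 \cdot \frac{401}{89}\right) - 388117} = - \frac{191125}{\left(\left(-22 + 256 + 48\right) + 2 \cdot 401 \cdot \frac{1}{89}\right) - 388117} = - \frac{191125}{\left(282 + 2 \cdot \frac{401}{89}\right) - 388117} = - \frac{191125}{\left(282 + \frac{802}{89}\right) - 388117} = - \frac{191125}{\frac{25900}{89} - 388117} = - \frac{191125}{- \frac{34516513}{89}} = \left(-191125\right) \left(- \frac{89}{34516513}\right) = \frac{17010125}{34516513}$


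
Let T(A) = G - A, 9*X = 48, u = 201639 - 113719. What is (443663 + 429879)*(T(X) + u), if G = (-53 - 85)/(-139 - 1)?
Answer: 8063791555277/105 ≈ 7.6798e+10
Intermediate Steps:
u = 87920
X = 16/3 (X = (⅑)*48 = 16/3 ≈ 5.3333)
G = 69/70 (G = -138/(-140) = -138*(-1/140) = 69/70 ≈ 0.98571)
T(A) = 69/70 - A
(443663 + 429879)*(T(X) + u) = (443663 + 429879)*((69/70 - 1*16/3) + 87920) = 873542*((69/70 - 16/3) + 87920) = 873542*(-913/210 + 87920) = 873542*(18462287/210) = 8063791555277/105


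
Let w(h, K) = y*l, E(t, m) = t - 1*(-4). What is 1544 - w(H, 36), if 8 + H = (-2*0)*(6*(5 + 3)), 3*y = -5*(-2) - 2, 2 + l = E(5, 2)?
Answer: 4576/3 ≈ 1525.3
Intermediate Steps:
E(t, m) = 4 + t (E(t, m) = t + 4 = 4 + t)
l = 7 (l = -2 + (4 + 5) = -2 + 9 = 7)
y = 8/3 (y = (-5*(-2) - 2)/3 = (10 - 2)/3 = (⅓)*8 = 8/3 ≈ 2.6667)
H = -8 (H = -8 + (-2*0)*(6*(5 + 3)) = -8 + 0*(6*8) = -8 + 0*48 = -8 + 0 = -8)
w(h, K) = 56/3 (w(h, K) = (8/3)*7 = 56/3)
1544 - w(H, 36) = 1544 - 1*56/3 = 1544 - 56/3 = 4576/3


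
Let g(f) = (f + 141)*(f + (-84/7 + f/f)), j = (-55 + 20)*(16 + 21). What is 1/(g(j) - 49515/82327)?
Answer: 82327/124076948033 ≈ 6.6352e-7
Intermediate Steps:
j = -1295 (j = -35*37 = -1295)
g(f) = (-11 + f)*(141 + f) (g(f) = (141 + f)*(f + (-84*⅐ + 1)) = (141 + f)*(f + (-12 + 1)) = (141 + f)*(f - 11) = (141 + f)*(-11 + f) = (-11 + f)*(141 + f))
1/(g(j) - 49515/82327) = 1/((-1551 + (-1295)² + 130*(-1295)) - 49515/82327) = 1/((-1551 + 1677025 - 168350) - 49515*1/82327) = 1/(1507124 - 49515/82327) = 1/(124076948033/82327) = 82327/124076948033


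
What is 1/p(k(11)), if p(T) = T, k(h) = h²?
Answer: 1/121 ≈ 0.0082645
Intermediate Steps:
1/p(k(11)) = 1/(11²) = 1/121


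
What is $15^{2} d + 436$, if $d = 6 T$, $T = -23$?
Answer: $-30614$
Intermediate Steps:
$d = -138$ ($d = 6 \left(-23\right) = -138$)
$15^{2} d + 436 = 15^{2} \left(-138\right) + 436 = 225 \left(-138\right) + 436 = -31050 + 436 = -30614$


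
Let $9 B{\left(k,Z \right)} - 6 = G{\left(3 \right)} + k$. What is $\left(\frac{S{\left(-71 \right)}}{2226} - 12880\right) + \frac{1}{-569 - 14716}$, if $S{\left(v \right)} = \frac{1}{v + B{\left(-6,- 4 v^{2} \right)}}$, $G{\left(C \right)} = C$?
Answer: $- \frac{30968564495789}{2404391640} \approx -12880.0$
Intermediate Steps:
$B{\left(k,Z \right)} = 1 + \frac{k}{9}$ ($B{\left(k,Z \right)} = \frac{2}{3} + \frac{3 + k}{9} = \frac{2}{3} + \left(\frac{1}{3} + \frac{k}{9}\right) = 1 + \frac{k}{9}$)
$S{\left(v \right)} = \frac{1}{\frac{1}{3} + v}$ ($S{\left(v \right)} = \frac{1}{v + \left(1 + \frac{1}{9} \left(-6\right)\right)} = \frac{1}{v + \left(1 - \frac{2}{3}\right)} = \frac{1}{v + \frac{1}{3}} = \frac{1}{\frac{1}{3} + v}$)
$\left(\frac{S{\left(-71 \right)}}{2226} - 12880\right) + \frac{1}{-569 - 14716} = \left(\frac{3 \frac{1}{1 + 3 \left(-71\right)}}{2226} - 12880\right) + \frac{1}{-569 - 14716} = \left(\frac{3}{1 - 213} \cdot \frac{1}{2226} - 12880\right) + \frac{1}{-15285} = \left(\frac{3}{-212} \cdot \frac{1}{2226} - 12880\right) - \frac{1}{15285} = \left(3 \left(- \frac{1}{212}\right) \frac{1}{2226} - 12880\right) - \frac{1}{15285} = \left(\left(- \frac{3}{212}\right) \frac{1}{2226} - 12880\right) - \frac{1}{15285} = \left(- \frac{1}{157304} - 12880\right) - \frac{1}{15285} = - \frac{2026075521}{157304} - \frac{1}{15285} = - \frac{30968564495789}{2404391640}$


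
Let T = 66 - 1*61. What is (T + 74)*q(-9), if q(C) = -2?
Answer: -158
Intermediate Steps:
T = 5 (T = 66 - 61 = 5)
(T + 74)*q(-9) = (5 + 74)*(-2) = 79*(-2) = -158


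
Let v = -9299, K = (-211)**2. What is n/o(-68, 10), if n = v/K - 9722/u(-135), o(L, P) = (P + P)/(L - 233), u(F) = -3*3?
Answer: -130257590771/8013780 ≈ -16254.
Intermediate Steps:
K = 44521
u(F) = -9
o(L, P) = 2*P/(-233 + L) (o(L, P) = (2*P)/(-233 + L) = 2*P/(-233 + L))
n = 432749471/400689 (n = -9299/44521 - 9722/(-9) = -9299*1/44521 - 9722*(-1/9) = -9299/44521 + 9722/9 = 432749471/400689 ≈ 1080.0)
n/o(-68, 10) = 432749471/(400689*((2*10/(-233 - 68)))) = 432749471/(400689*((2*10/(-301)))) = 432749471/(400689*((2*10*(-1/301)))) = 432749471/(400689*(-20/301)) = (432749471/400689)*(-301/20) = -130257590771/8013780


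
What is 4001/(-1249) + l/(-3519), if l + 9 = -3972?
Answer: -3035750/1465077 ≈ -2.0721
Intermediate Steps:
l = -3981 (l = -9 - 3972 = -3981)
4001/(-1249) + l/(-3519) = 4001/(-1249) - 3981/(-3519) = 4001*(-1/1249) - 3981*(-1/3519) = -4001/1249 + 1327/1173 = -3035750/1465077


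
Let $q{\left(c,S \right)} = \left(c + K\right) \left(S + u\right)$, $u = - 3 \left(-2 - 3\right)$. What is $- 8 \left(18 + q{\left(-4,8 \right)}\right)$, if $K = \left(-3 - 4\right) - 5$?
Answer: $2800$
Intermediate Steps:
$u = 15$ ($u = \left(-3\right) \left(-5\right) = 15$)
$K = -12$ ($K = -7 - 5 = -12$)
$q{\left(c,S \right)} = \left(-12 + c\right) \left(15 + S\right)$ ($q{\left(c,S \right)} = \left(c - 12\right) \left(S + 15\right) = \left(-12 + c\right) \left(15 + S\right)$)
$- 8 \left(18 + q{\left(-4,8 \right)}\right) = - 8 \left(18 + \left(-180 - 96 + 15 \left(-4\right) + 8 \left(-4\right)\right)\right) = - 8 \left(18 - 368\right) = \left(-8\right) \left(-350\right) = 2800$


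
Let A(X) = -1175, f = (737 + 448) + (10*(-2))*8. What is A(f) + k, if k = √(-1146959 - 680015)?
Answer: -1175 + I*√1826974 ≈ -1175.0 + 1351.7*I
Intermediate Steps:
k = I*√1826974 (k = √(-1826974) = I*√1826974 ≈ 1351.7*I)
f = 1025 (f = 1185 - 20*8 = 1185 - 160 = 1025)
A(f) + k = -1175 + I*√1826974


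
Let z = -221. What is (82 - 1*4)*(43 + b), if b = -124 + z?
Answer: -23556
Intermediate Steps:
b = -345 (b = -124 - 221 = -345)
(82 - 1*4)*(43 + b) = (82 - 1*4)*(43 - 345) = (82 - 4)*(-302) = 78*(-302) = -23556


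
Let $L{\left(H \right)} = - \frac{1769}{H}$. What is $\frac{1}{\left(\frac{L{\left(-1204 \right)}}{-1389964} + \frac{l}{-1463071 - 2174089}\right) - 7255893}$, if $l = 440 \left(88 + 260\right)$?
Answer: $- \frac{152171196013424}{1104137922361813720201} \approx -1.3782 \cdot 10^{-7}$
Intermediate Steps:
$l = 153120$ ($l = 440 \cdot 348 = 153120$)
$\frac{1}{\left(\frac{L{\left(-1204 \right)}}{-1389964} + \frac{l}{-1463071 - 2174089}\right) - 7255893} = \frac{1}{\left(\frac{\left(-1769\right) \frac{1}{-1204}}{-1389964} + \frac{153120}{-1463071 - 2174089}\right) - 7255893} = \frac{1}{\left(\left(-1769\right) \left(- \frac{1}{1204}\right) \left(- \frac{1}{1389964}\right) + \frac{153120}{-3637160}\right) - 7255893} = \frac{1}{\left(\frac{1769}{1204} \left(- \frac{1}{1389964}\right) + 153120 \left(- \frac{1}{3637160}\right)\right) - 7255893} = \frac{1}{\left(- \frac{1769}{1673516656} - \frac{3828}{90929}\right) - 7255893} = \frac{1}{- \frac{6406382612569}{152171196013424} - 7255893} = \frac{1}{- \frac{1104137922361813720201}{152171196013424}} = - \frac{152171196013424}{1104137922361813720201}$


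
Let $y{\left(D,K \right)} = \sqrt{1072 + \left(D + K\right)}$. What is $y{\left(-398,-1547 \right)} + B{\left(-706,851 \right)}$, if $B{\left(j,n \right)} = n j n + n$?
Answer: $-511285055 + 3 i \sqrt{97} \approx -5.1129 \cdot 10^{8} + 29.547 i$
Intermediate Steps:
$y{\left(D,K \right)} = \sqrt{1072 + D + K}$
$B{\left(j,n \right)} = n + j n^{2}$ ($B{\left(j,n \right)} = j n n + n = j n^{2} + n = n + j n^{2}$)
$y{\left(-398,-1547 \right)} + B{\left(-706,851 \right)} = \sqrt{1072 - 398 - 1547} + 851 \left(1 - 600806\right) = \sqrt{-873} + 851 \left(1 - 600806\right) = 3 i \sqrt{97} + 851 \left(-600805\right) = 3 i \sqrt{97} - 511285055 = -511285055 + 3 i \sqrt{97}$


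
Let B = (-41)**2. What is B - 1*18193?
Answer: -16512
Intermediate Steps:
B = 1681
B - 1*18193 = 1681 - 1*18193 = 1681 - 18193 = -16512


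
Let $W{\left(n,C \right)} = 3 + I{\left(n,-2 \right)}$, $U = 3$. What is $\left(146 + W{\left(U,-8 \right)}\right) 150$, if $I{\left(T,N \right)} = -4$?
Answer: $21750$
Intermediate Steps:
$W{\left(n,C \right)} = -1$ ($W{\left(n,C \right)} = 3 - 4 = -1$)
$\left(146 + W{\left(U,-8 \right)}\right) 150 = \left(146 - 1\right) 150 = 145 \cdot 150 = 21750$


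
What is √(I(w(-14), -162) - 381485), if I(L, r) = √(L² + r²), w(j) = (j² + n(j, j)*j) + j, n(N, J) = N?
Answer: √(-381485 + 54*√58) ≈ 617.31*I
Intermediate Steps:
w(j) = j + 2*j² (w(j) = (j² + j*j) + j = (j² + j²) + j = 2*j² + j = j + 2*j²)
√(I(w(-14), -162) - 381485) = √(√((-14*(1 + 2*(-14)))² + (-162)²) - 381485) = √(√((-14*(1 - 28))² + 26244) - 381485) = √(√((-14*(-27))² + 26244) - 381485) = √(√(378² + 26244) - 381485) = √(√(142884 + 26244) - 381485) = √(√169128 - 381485) = √(54*√58 - 381485) = √(-381485 + 54*√58)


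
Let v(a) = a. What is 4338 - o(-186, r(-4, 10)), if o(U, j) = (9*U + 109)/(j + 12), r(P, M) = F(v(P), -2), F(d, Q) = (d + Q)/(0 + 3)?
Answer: 8989/2 ≈ 4494.5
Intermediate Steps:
F(d, Q) = Q/3 + d/3 (F(d, Q) = (Q + d)/3 = (Q + d)*(⅓) = Q/3 + d/3)
r(P, M) = -⅔ + P/3 (r(P, M) = (⅓)*(-2) + P/3 = -⅔ + P/3)
o(U, j) = (109 + 9*U)/(12 + j)
4338 - o(-186, r(-4, 10)) = 4338 - (109 + 9*(-186))/(12 + (-⅔ + (⅓)*(-4))) = 4338 - (109 - 1674)/(12 + (-⅔ - 4/3)) = 4338 - (-1565)/(12 - 2) = 4338 - (-1565)/10 = 4338 - 1*(-313/2) = 4338 + 313/2 = 8989/2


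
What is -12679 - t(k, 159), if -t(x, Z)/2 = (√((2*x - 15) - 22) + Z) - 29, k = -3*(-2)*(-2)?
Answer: -12419 + 2*I*√61 ≈ -12419.0 + 15.62*I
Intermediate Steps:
k = -12 (k = 6*(-2) = -12)
t(x, Z) = 58 - 2*Z - 2*√(-37 + 2*x) (t(x, Z) = -2*((√((2*x - 15) - 22) + Z) - 29) = -2*((√((-15 + 2*x) - 22) + Z) - 29) = -2*((√(-37 + 2*x) + Z) - 29) = -2*((Z + √(-37 + 2*x)) - 29) = -2*(-29 + Z + √(-37 + 2*x)) = 58 - 2*Z - 2*√(-37 + 2*x))
-12679 - t(k, 159) = -12679 - (58 - 2*159 - 2*√(-37 + 2*(-12))) = -12679 - (58 - 318 - 2*√(-37 - 24)) = -12679 - (58 - 318 - 2*I*√61) = -12679 - (-260 - 2*I*√61) = -12679 + (260 + 2*I*√61) = -12419 + 2*I*√61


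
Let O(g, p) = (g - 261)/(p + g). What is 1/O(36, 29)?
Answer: -13/45 ≈ -0.28889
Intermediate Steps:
O(g, p) = (-261 + g)/(g + p)
1/O(36, 29) = 1/((-261 + 36)/(36 + 29)) = 1/(-225/65) = 1/((1/65)*(-225)) = 1/(-45/13) = -13/45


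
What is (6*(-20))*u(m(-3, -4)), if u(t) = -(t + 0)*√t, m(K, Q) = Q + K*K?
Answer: 600*√5 ≈ 1341.6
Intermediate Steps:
m(K, Q) = Q + K²
u(t) = -t^(3/2) (u(t) = -t*√t = -t^(3/2))
(6*(-20))*u(m(-3, -4)) = (6*(-20))*(-(-4 + (-3)²)^(3/2)) = -(-120)*(-4 + 9)^(3/2) = -(-120)*5^(3/2) = -(-120)*5*√5 = -(-600)*√5 = 600*√5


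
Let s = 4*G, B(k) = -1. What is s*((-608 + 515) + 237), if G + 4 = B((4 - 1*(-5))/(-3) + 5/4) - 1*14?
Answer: -10944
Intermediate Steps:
G = -19 (G = -4 + (-1 - 1*14) = -4 + (-1 - 14) = -4 - 15 = -19)
s = -76 (s = 4*(-19) = -76)
s*((-608 + 515) + 237) = -76*((-608 + 515) + 237) = -76*(-93 + 237) = -76*144 = -10944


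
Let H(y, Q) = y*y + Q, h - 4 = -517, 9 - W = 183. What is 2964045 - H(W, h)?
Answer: 2934282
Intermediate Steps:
W = -174 (W = 9 - 1*183 = 9 - 183 = -174)
h = -513 (h = 4 - 517 = -513)
H(y, Q) = Q + y² (H(y, Q) = y² + Q = Q + y²)
2964045 - H(W, h) = 2964045 - (-513 + (-174)²) = 2964045 - (-513 + 30276) = 2964045 - 1*29763 = 2964045 - 29763 = 2934282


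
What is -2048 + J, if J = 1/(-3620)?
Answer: -7413761/3620 ≈ -2048.0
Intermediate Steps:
J = -1/3620 ≈ -0.00027624
-2048 + J = -2048 - 1/3620 = -7413761/3620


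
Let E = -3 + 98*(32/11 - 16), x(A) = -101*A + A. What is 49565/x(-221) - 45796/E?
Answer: 473364181/12504180 ≈ 37.856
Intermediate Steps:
x(A) = -100*A
E = -14145/11 (E = -3 + 98*(32*(1/11) - 16) = -3 + 98*(32/11 - 16) = -3 + 98*(-144/11) = -3 - 14112/11 = -14145/11 ≈ -1285.9)
49565/x(-221) - 45796/E = 49565/((-100*(-221))) - 45796/(-14145/11) = 49565/22100 - 45796*(-11/14145) = 49565*(1/22100) + 503756/14145 = 9913/4420 + 503756/14145 = 473364181/12504180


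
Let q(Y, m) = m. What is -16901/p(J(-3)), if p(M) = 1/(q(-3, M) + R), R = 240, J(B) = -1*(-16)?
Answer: -4326656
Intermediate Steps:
J(B) = 16
p(M) = 1/(240 + M) (p(M) = 1/(M + 240) = 1/(240 + M))
-16901/p(J(-3)) = -16901/(1/(240 + 16)) = -16901/(1/256) = -16901/1/256 = -16901*256 = -4326656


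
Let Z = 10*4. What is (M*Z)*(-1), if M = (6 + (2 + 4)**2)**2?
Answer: -70560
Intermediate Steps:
Z = 40
M = 1764 (M = (6 + 6**2)**2 = (6 + 36)**2 = 42**2 = 1764)
(M*Z)*(-1) = (1764*40)*(-1) = 70560*(-1) = -70560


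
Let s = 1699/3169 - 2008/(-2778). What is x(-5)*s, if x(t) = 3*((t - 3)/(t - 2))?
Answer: 44332696/10270729 ≈ 4.3164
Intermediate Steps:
s = 5541587/4401741 (s = 1699*(1/3169) - 2008*(-1/2778) = 1699/3169 + 1004/1389 = 5541587/4401741 ≈ 1.2590)
x(t) = 3*(-3 + t)/(-2 + t) (x(t) = 3*((-3 + t)/(-2 + t)) = 3*(-3 + t)/(-2 + t))
x(-5)*s = (3*(-3 - 5)/(-2 - 5))*(5541587/4401741) = (3*(-8)/(-7))*(5541587/4401741) = (3*(-⅐)*(-8))*(5541587/4401741) = (24/7)*(5541587/4401741) = 44332696/10270729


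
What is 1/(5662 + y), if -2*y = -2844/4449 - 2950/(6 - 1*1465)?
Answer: 2163697/12249356555 ≈ 0.00017664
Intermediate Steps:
y = -1495859/2163697 (y = -(-2844/4449 - 2950/(6 - 1*1465))/2 = -(-2844*1/4449 - 2950/(6 - 1465))/2 = -(-948/1483 - 2950/(-1459))/2 = -(-948/1483 - 2950*(-1/1459))/2 = -(-948/1483 + 2950/1459)/2 = -1/2*2991718/2163697 = -1495859/2163697 ≈ -0.69134)
1/(5662 + y) = 1/(5662 - 1495859/2163697) = 1/(12249356555/2163697) = 2163697/12249356555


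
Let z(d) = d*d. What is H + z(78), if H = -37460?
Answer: -31376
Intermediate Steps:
z(d) = d²
H + z(78) = -37460 + 78² = -37460 + 6084 = -31376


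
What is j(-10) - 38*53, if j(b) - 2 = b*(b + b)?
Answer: -1812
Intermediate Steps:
j(b) = 2 + 2*b² (j(b) = 2 + b*(b + b) = 2 + b*(2*b) = 2 + 2*b²)
j(-10) - 38*53 = (2 + 2*(-10)²) - 38*53 = (2 + 2*100) - 2014 = (2 + 200) - 2014 = 202 - 2014 = -1812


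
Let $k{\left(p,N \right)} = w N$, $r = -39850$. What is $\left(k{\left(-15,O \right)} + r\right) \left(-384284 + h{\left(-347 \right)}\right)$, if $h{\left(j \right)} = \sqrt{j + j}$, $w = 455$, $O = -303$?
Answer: $68293031060 - 177715 i \sqrt{694} \approx 6.8293 \cdot 10^{10} - 4.6817 \cdot 10^{6} i$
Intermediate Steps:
$h{\left(j \right)} = \sqrt{2} \sqrt{j}$ ($h{\left(j \right)} = \sqrt{2 j} = \sqrt{2} \sqrt{j}$)
$k{\left(p,N \right)} = 455 N$
$\left(k{\left(-15,O \right)} + r\right) \left(-384284 + h{\left(-347 \right)}\right) = \left(455 \left(-303\right) - 39850\right) \left(-384284 + \sqrt{2} \sqrt{-347}\right) = \left(-137865 - 39850\right) \left(-384284 + \sqrt{2} i \sqrt{347}\right) = - 177715 \left(-384284 + i \sqrt{694}\right) = 68293031060 - 177715 i \sqrt{694}$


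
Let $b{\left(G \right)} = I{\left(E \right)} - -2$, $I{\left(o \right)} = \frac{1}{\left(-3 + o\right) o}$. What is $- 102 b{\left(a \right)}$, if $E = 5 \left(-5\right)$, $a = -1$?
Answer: $- \frac{71451}{350} \approx -204.15$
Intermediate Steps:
$E = -25$
$I{\left(o \right)} = \frac{1}{o \left(-3 + o\right)}$
$b{\left(G \right)} = \frac{1401}{700}$ ($b{\left(G \right)} = \frac{1}{\left(-25\right) \left(-3 - 25\right)} - -2 = - \frac{1}{25 \left(-28\right)} + 2 = \left(- \frac{1}{25}\right) \left(- \frac{1}{28}\right) + 2 = \frac{1}{700} + 2 = \frac{1401}{700}$)
$- 102 b{\left(a \right)} = \left(-102\right) \frac{1401}{700} = - \frac{71451}{350}$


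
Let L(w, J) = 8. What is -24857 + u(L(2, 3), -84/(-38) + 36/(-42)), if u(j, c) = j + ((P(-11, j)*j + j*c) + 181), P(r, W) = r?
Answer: -3291108/133 ≈ -24745.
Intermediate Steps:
u(j, c) = 181 - 10*j + c*j (u(j, c) = j + ((-11*j + j*c) + 181) = j + ((-11*j + c*j) + 181) = j + (181 - 11*j + c*j) = 181 - 10*j + c*j)
-24857 + u(L(2, 3), -84/(-38) + 36/(-42)) = -24857 + (181 - 10*8 + (-84/(-38) + 36/(-42))*8) = -24857 + (181 - 80 + (-84*(-1/38) + 36*(-1/42))*8) = -24857 + (181 - 80 + (42/19 - 6/7)*8) = -24857 + (181 - 80 + (180/133)*8) = -24857 + (181 - 80 + 1440/133) = -24857 + 14873/133 = -3291108/133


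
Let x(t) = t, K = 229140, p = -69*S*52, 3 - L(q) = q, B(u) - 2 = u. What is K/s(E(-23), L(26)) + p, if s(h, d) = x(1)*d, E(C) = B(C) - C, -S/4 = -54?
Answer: -18054324/23 ≈ -7.8497e+5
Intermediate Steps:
S = 216 (S = -4*(-54) = 216)
B(u) = 2 + u
L(q) = 3 - q
p = -775008 (p = -69*216*52 = -14904*52 = -775008)
E(C) = 2 (E(C) = (2 + C) - C = 2)
s(h, d) = d (s(h, d) = 1*d = d)
K/s(E(-23), L(26)) + p = 229140/(3 - 1*26) - 775008 = 229140/(3 - 26) - 775008 = 229140/(-23) - 775008 = 229140*(-1/23) - 775008 = -229140/23 - 775008 = -18054324/23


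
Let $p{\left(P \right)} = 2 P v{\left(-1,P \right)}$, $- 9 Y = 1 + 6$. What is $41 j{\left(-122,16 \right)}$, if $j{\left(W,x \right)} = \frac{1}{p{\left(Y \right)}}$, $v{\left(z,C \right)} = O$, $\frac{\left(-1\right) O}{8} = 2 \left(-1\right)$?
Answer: $- \frac{369}{224} \approx -1.6473$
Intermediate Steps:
$O = 16$ ($O = - 8 \cdot 2 \left(-1\right) = \left(-8\right) \left(-2\right) = 16$)
$v{\left(z,C \right)} = 16$
$Y = - \frac{7}{9}$ ($Y = - \frac{1 + 6}{9} = \left(- \frac{1}{9}\right) 7 = - \frac{7}{9} \approx -0.77778$)
$p{\left(P \right)} = 32 P$ ($p{\left(P \right)} = 2 P 16 = 32 P$)
$j{\left(W,x \right)} = - \frac{9}{224}$ ($j{\left(W,x \right)} = \frac{1}{32 \left(- \frac{7}{9}\right)} = \frac{1}{- \frac{224}{9}} = - \frac{9}{224}$)
$41 j{\left(-122,16 \right)} = 41 \left(- \frac{9}{224}\right) = - \frac{369}{224}$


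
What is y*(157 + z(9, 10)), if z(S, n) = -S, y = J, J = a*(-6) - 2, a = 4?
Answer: -3848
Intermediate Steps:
J = -26 (J = 4*(-6) - 2 = -24 - 2 = -26)
y = -26
y*(157 + z(9, 10)) = -26*(157 - 1*9) = -26*(157 - 9) = -26*148 = -3848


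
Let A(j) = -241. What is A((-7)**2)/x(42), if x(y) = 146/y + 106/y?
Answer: -241/6 ≈ -40.167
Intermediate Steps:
x(y) = 252/y
A((-7)**2)/x(42) = -241/(252/42) = -241/(252*(1/42)) = -241/6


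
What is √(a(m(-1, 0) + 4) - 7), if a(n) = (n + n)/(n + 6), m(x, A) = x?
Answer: I*√57/3 ≈ 2.5166*I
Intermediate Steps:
a(n) = 2*n/(6 + n) (a(n) = (2*n)/(6 + n) = 2*n/(6 + n))
√(a(m(-1, 0) + 4) - 7) = √(2*(-1 + 4)/(6 + (-1 + 4)) - 7) = √(2*3/(6 + 3) - 7) = √(2*3/9 - 7) = √(2*3*(⅑) - 7) = √(⅔ - 7) = √(-19/3) = I*√57/3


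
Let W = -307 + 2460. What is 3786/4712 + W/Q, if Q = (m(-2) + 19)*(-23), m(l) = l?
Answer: -4332305/921196 ≈ -4.7029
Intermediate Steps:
Q = -391 (Q = (-2 + 19)*(-23) = 17*(-23) = -391)
W = 2153
3786/4712 + W/Q = 3786/4712 + 2153/(-391) = 3786*(1/4712) + 2153*(-1/391) = 1893/2356 - 2153/391 = -4332305/921196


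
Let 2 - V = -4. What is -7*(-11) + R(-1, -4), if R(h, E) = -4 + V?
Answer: 79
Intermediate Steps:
V = 6 (V = 2 - 1*(-4) = 2 + 4 = 6)
R(h, E) = 2 (R(h, E) = -4 + 6 = 2)
-7*(-11) + R(-1, -4) = -7*(-11) + 2 = 77 + 2 = 79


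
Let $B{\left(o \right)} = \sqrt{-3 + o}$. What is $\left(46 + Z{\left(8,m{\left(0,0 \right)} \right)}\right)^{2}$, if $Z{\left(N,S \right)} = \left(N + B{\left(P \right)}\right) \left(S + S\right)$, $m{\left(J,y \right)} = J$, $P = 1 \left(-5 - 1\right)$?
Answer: $2116$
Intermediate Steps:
$P = -6$ ($P = 1 \left(-6\right) = -6$)
$Z{\left(N,S \right)} = 2 S \left(N + 3 i\right)$ ($Z{\left(N,S \right)} = \left(N + \sqrt{-3 - 6}\right) \left(S + S\right) = \left(N + \sqrt{-9}\right) 2 S = \left(N + 3 i\right) 2 S = 2 S \left(N + 3 i\right)$)
$\left(46 + Z{\left(8,m{\left(0,0 \right)} \right)}\right)^{2} = \left(46 + 2 \cdot 0 \left(8 + 3 i\right)\right)^{2} = \left(46 + 0\right)^{2} = 46^{2} = 2116$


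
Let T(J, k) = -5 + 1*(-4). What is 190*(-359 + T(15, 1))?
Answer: -69920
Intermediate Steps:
T(J, k) = -9 (T(J, k) = -5 - 4 = -9)
190*(-359 + T(15, 1)) = 190*(-359 - 9) = 190*(-368) = -69920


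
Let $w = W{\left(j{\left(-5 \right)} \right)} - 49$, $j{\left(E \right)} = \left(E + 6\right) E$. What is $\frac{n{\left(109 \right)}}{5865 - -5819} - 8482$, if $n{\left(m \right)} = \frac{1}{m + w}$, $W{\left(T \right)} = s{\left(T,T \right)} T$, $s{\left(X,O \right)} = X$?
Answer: $- \frac{8423813479}{993140} \approx -8482.0$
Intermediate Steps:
$j{\left(E \right)} = E \left(6 + E\right)$ ($j{\left(E \right)} = \left(6 + E\right) E = E \left(6 + E\right)$)
$W{\left(T \right)} = T^{2}$ ($W{\left(T \right)} = T T = T^{2}$)
$w = -24$ ($w = \left(- 5 \left(6 - 5\right)\right)^{2} - 49 = \left(\left(-5\right) 1\right)^{2} - 49 = \left(-5\right)^{2} - 49 = 25 - 49 = -24$)
$n{\left(m \right)} = \frac{1}{-24 + m}$ ($n{\left(m \right)} = \frac{1}{m - 24} = \frac{1}{-24 + m}$)
$\frac{n{\left(109 \right)}}{5865 - -5819} - 8482 = \frac{1}{\left(-24 + 109\right) \left(5865 - -5819\right)} - 8482 = \frac{1}{85 \left(5865 + 5819\right)} - 8482 = \frac{1}{85 \cdot 11684} - 8482 = \frac{1}{85} \cdot \frac{1}{11684} - 8482 = \frac{1}{993140} - 8482 = - \frac{8423813479}{993140}$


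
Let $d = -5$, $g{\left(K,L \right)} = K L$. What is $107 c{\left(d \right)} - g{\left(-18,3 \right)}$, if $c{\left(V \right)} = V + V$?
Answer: $-1016$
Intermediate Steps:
$c{\left(V \right)} = 2 V$
$107 c{\left(d \right)} - g{\left(-18,3 \right)} = 107 \cdot 2 \left(-5\right) - \left(-18\right) 3 = 107 \left(-10\right) - -54 = -1070 + 54 = -1016$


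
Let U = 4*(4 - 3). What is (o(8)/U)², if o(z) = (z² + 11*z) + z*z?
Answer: 2916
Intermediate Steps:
o(z) = 2*z² + 11*z (o(z) = (z² + 11*z) + z² = 2*z² + 11*z)
U = 4 (U = 4*1 = 4)
(o(8)/U)² = ((8*(11 + 2*8))/4)² = ((8*(11 + 16))*(¼))² = ((8*27)*(¼))² = (216*(¼))² = 54² = 2916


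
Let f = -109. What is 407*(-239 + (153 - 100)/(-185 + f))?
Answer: -28619833/294 ≈ -97346.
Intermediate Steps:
407*(-239 + (153 - 100)/(-185 + f)) = 407*(-239 + (153 - 100)/(-185 - 109)) = 407*(-239 + 53/(-294)) = 407*(-239 + 53*(-1/294)) = 407*(-239 - 53/294) = 407*(-70319/294) = -28619833/294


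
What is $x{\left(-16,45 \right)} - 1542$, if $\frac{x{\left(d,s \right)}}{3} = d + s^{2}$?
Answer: $4485$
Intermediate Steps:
$x{\left(d,s \right)} = 3 d + 3 s^{2}$ ($x{\left(d,s \right)} = 3 \left(d + s^{2}\right) = 3 d + 3 s^{2}$)
$x{\left(-16,45 \right)} - 1542 = \left(3 \left(-16\right) + 3 \cdot 45^{2}\right) - 1542 = \left(-48 + 3 \cdot 2025\right) - 1542 = \left(-48 + 6075\right) - 1542 = 6027 - 1542 = 4485$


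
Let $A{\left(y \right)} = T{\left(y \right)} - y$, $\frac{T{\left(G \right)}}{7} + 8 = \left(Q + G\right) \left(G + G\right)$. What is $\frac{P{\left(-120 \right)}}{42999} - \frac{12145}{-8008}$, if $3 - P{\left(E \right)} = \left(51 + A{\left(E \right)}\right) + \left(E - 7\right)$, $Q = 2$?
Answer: $- \frac{4611095}{1490632} \approx -3.0934$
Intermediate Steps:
$T{\left(G \right)} = -56 + 14 G \left(2 + G\right)$ ($T{\left(G \right)} = -56 + 7 \left(2 + G\right) \left(G + G\right) = -56 + 7 \left(2 + G\right) 2 G = -56 + 7 \cdot 2 G \left(2 + G\right) = -56 + 14 G \left(2 + G\right)$)
$A{\left(y \right)} = -56 + 14 y^{2} + 27 y$ ($A{\left(y \right)} = \left(-56 + 14 y^{2} + 28 y\right) - y = -56 + 14 y^{2} + 27 y$)
$P{\left(E \right)} = 15 - 28 E - 14 E^{2}$ ($P{\left(E \right)} = 3 - \left(\left(51 + \left(-56 + 14 E^{2} + 27 E\right)\right) + \left(E - 7\right)\right) = 3 - \left(\left(-5 + 14 E^{2} + 27 E\right) + \left(E - 7\right)\right) = 3 - \left(\left(-5 + 14 E^{2} + 27 E\right) + \left(-7 + E\right)\right) = 3 - \left(-12 + 14 E^{2} + 28 E\right) = 15 - 28 E - 14 E^{2}$)
$\frac{P{\left(-120 \right)}}{42999} - \frac{12145}{-8008} = \frac{15 - -3360 - 14 \left(-120\right)^{2}}{42999} - \frac{12145}{-8008} = \left(15 + 3360 - 201600\right) \frac{1}{42999} - - \frac{1735}{1144} = \left(15 + 3360 - 201600\right) \frac{1}{42999} + \frac{1735}{1144} = \left(-198225\right) \frac{1}{42999} + \frac{1735}{1144} = - \frac{66075}{14333} + \frac{1735}{1144} = - \frac{4611095}{1490632}$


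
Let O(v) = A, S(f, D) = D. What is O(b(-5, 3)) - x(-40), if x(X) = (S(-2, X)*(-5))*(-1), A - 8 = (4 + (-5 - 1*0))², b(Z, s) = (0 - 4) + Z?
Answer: 209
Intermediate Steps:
b(Z, s) = -4 + Z
A = 9 (A = 8 + (4 + (-5 - 1*0))² = 8 + (4 + (-5 + 0))² = 8 + (4 - 5)² = 8 + (-1)² = 8 + 1 = 9)
O(v) = 9
x(X) = 5*X (x(X) = (X*(-5))*(-1) = -5*X*(-1) = 5*X)
O(b(-5, 3)) - x(-40) = 9 - 5*(-40) = 9 - 1*(-200) = 9 + 200 = 209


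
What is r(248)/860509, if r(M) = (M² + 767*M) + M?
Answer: 251968/860509 ≈ 0.29281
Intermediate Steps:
r(M) = M² + 768*M
r(248)/860509 = (248*(768 + 248))/860509 = (248*1016)*(1/860509) = 251968*(1/860509) = 251968/860509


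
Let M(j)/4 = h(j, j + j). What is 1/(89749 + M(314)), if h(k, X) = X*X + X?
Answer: 1/1669797 ≈ 5.9887e-7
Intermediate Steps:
h(k, X) = X + X² (h(k, X) = X² + X = X + X²)
M(j) = 8*j*(1 + 2*j) (M(j) = 4*((j + j)*(1 + (j + j))) = 4*((2*j)*(1 + 2*j)) = 4*(2*j*(1 + 2*j)) = 8*j*(1 + 2*j))
1/(89749 + M(314)) = 1/(89749 + 8*314*(1 + 2*314)) = 1/(89749 + 8*314*(1 + 628)) = 1/(89749 + 8*314*629) = 1/(89749 + 1580048) = 1/1669797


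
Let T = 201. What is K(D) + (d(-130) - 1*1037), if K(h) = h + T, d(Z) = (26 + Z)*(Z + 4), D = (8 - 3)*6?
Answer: 12298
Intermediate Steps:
D = 30 (D = 5*6 = 30)
d(Z) = (4 + Z)*(26 + Z) (d(Z) = (26 + Z)*(4 + Z) = (4 + Z)*(26 + Z))
K(h) = 201 + h (K(h) = h + 201 = 201 + h)
K(D) + (d(-130) - 1*1037) = (201 + 30) + ((104 + (-130)² + 30*(-130)) - 1*1037) = 231 + ((104 + 16900 - 3900) - 1037) = 231 + (13104 - 1037) = 231 + 12067 = 12298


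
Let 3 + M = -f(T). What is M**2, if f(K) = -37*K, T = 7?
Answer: 65536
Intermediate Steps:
M = 256 (M = -3 - (-37)*7 = -3 - 1*(-259) = -3 + 259 = 256)
M**2 = 256**2 = 65536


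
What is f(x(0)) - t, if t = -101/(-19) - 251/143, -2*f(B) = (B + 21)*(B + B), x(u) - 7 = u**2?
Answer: -542206/2717 ≈ -199.56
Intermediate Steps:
x(u) = 7 + u**2
f(B) = -B*(21 + B) (f(B) = -(B + 21)*(B + B)/2 = -(21 + B)*2*B/2 = -B*(21 + B))
t = 9674/2717 (t = -101*(-1/19) - 251*1/143 = 101/19 - 251/143 = 9674/2717 ≈ 3.5605)
f(x(0)) - t = -(7 + 0**2)*(21 + (7 + 0**2)) - 1*9674/2717 = -(7 + 0)*(21 + (7 + 0)) - 9674/2717 = -1*7*(21 + 7) - 9674/2717 = -1*7*28 - 9674/2717 = -196 - 9674/2717 = -542206/2717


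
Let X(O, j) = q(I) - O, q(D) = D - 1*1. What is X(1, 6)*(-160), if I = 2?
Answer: 0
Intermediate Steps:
q(D) = -1 + D (q(D) = D - 1 = -1 + D)
X(O, j) = 1 - O (X(O, j) = (-1 + 2) - O = 1 - O)
X(1, 6)*(-160) = (1 - 1*1)*(-160) = (1 - 1)*(-160) = 0*(-160) = 0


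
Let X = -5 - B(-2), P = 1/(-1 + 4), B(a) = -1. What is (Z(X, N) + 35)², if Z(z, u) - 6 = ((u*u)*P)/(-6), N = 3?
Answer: 6561/4 ≈ 1640.3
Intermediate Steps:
P = ⅓ (P = 1/3 = ⅓ ≈ 0.33333)
X = -4 (X = -5 - 1*(-1) = -5 + 1 = -4)
Z(z, u) = 6 - u²/18 (Z(z, u) = 6 + ((u*u)*(⅓))/(-6) = 6 + (u²*(⅓))*(-⅙) = 6 + (u²/3)*(-⅙) = 6 - u²/18)
(Z(X, N) + 35)² = ((6 - 1/18*3²) + 35)² = ((6 - 1/18*9) + 35)² = ((6 - ½) + 35)² = (11/2 + 35)² = (81/2)² = 6561/4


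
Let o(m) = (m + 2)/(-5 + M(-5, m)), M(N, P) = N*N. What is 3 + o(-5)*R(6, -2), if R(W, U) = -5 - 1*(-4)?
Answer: 63/20 ≈ 3.1500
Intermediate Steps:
R(W, U) = -1 (R(W, U) = -5 + 4 = -1)
M(N, P) = N**2
o(m) = 1/10 + m/20 (o(m) = (m + 2)/(-5 + (-5)**2) = (2 + m)/(-5 + 25) = (2 + m)/20 = (2 + m)*(1/20) = 1/10 + m/20)
3 + o(-5)*R(6, -2) = 3 + (1/10 + (1/20)*(-5))*(-1) = 3 + (1/10 - 1/4)*(-1) = 3 - 3/20*(-1) = 3 + 3/20 = 63/20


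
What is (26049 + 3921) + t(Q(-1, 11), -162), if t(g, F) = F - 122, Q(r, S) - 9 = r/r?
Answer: 29686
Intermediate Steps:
Q(r, S) = 10 (Q(r, S) = 9 + r/r = 9 + 1 = 10)
t(g, F) = -122 + F
(26049 + 3921) + t(Q(-1, 11), -162) = (26049 + 3921) + (-122 - 162) = 29970 - 284 = 29686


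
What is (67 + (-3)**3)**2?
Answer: 1600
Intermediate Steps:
(67 + (-3)**3)**2 = (67 - 27)**2 = 40**2 = 1600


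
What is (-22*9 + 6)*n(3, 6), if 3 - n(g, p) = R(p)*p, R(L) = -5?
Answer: -6336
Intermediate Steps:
n(g, p) = 3 + 5*p (n(g, p) = 3 - (-5)*p = 3 + 5*p)
(-22*9 + 6)*n(3, 6) = (-22*9 + 6)*(3 + 5*6) = (-198 + 6)*(3 + 30) = -192*33 = -6336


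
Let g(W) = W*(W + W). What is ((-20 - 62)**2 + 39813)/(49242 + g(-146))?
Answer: 46537/91874 ≈ 0.50653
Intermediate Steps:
g(W) = 2*W**2 (g(W) = W*(2*W) = 2*W**2)
((-20 - 62)**2 + 39813)/(49242 + g(-146)) = ((-20 - 62)**2 + 39813)/(49242 + 2*(-146)**2) = ((-82)**2 + 39813)/(49242 + 2*21316) = (6724 + 39813)/(49242 + 42632) = 46537/91874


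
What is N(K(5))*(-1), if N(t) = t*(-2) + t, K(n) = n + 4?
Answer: 9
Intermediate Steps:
K(n) = 4 + n
N(t) = -t (N(t) = -2*t + t = -t)
N(K(5))*(-1) = -(4 + 5)*(-1) = -1*9*(-1) = -9*(-1) = 9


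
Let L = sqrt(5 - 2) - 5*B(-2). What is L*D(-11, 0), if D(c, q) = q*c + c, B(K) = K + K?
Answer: -220 - 11*sqrt(3) ≈ -239.05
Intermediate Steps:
B(K) = 2*K
D(c, q) = c + c*q (D(c, q) = c*q + c = c + c*q)
L = 20 + sqrt(3) (L = sqrt(5 - 2) - 10*(-2) = sqrt(3) - 5*(-4) = sqrt(3) + 20 = 20 + sqrt(3) ≈ 21.732)
L*D(-11, 0) = (20 + sqrt(3))*(-11*(1 + 0)) = (20 + sqrt(3))*(-11*1) = (20 + sqrt(3))*(-11) = -220 - 11*sqrt(3)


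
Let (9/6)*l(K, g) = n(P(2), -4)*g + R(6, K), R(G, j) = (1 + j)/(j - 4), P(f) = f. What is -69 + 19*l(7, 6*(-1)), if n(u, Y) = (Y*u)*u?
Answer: 10627/9 ≈ 1180.8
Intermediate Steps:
R(G, j) = (1 + j)/(-4 + j)
n(u, Y) = Y*u²
l(K, g) = -32*g/3 + 2*(1 + K)/(3*(-4 + K)) (l(K, g) = 2*((-4*2²)*g + (1 + K)/(-4 + K))/3 = 2*((-4*4)*g + (1 + K)/(-4 + K))/3 = 2*(-16*g + (1 + K)/(-4 + K))/3 = -32*g/3 + 2*(1 + K)/(3*(-4 + K)))
-69 + 19*l(7, 6*(-1)) = -69 + 19*(2*(1 + 7 - 16*6*(-1)*(-4 + 7))/(3*(-4 + 7))) = -69 + 19*((⅔)*(1 + 7 - 16*(-6)*3)/3) = -69 + 19*((⅔)*(⅓)*(1 + 7 + 288)) = -69 + 19*((⅔)*(⅓)*296) = -69 + 19*(592/9) = -69 + 11248/9 = 10627/9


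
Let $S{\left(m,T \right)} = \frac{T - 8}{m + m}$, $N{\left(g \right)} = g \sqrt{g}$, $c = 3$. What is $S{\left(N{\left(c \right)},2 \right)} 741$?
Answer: $- 247 \sqrt{3} \approx -427.82$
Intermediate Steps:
$N{\left(g \right)} = g^{\frac{3}{2}}$
$S{\left(m,T \right)} = \frac{-8 + T}{2 m}$
$S{\left(N{\left(c \right)},2 \right)} 741 = \frac{-8 + 2}{2 \cdot 3^{\frac{3}{2}}} \cdot 741 = \frac{1}{2} \frac{1}{3 \sqrt{3}} \left(-6\right) 741 = \frac{1}{2} \frac{\sqrt{3}}{9} \left(-6\right) 741 = - \frac{\sqrt{3}}{3} \cdot 741 = - 247 \sqrt{3}$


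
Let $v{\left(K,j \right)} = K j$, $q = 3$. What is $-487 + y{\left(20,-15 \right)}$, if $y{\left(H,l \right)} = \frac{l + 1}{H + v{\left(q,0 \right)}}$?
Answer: $- \frac{4877}{10} \approx -487.7$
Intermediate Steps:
$y{\left(H,l \right)} = \frac{1 + l}{H}$ ($y{\left(H,l \right)} = \frac{l + 1}{H + 3 \cdot 0} = \frac{1 + l}{H + 0} = \frac{1 + l}{H}$)
$-487 + y{\left(20,-15 \right)} = -487 + \frac{1 - 15}{20} = -487 + \frac{1}{20} \left(-14\right) = -487 - \frac{7}{10} = - \frac{4877}{10}$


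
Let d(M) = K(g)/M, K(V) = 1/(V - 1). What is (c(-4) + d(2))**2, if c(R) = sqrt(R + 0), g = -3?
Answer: (1 - 16*I)**2/64 ≈ -3.9844 - 0.5*I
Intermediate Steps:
K(V) = 1/(-1 + V)
d(M) = -1/(4*M) (d(M) = 1/((-1 - 3)*M) = 1/((-4)*M) = -1/(4*M))
c(R) = sqrt(R)
(c(-4) + d(2))**2 = (sqrt(-4) - 1/4/2)**2 = (2*I - 1/4*1/2)**2 = (2*I - 1/8)**2 = (-1/8 + 2*I)**2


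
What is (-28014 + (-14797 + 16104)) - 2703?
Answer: -29410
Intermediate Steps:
(-28014 + (-14797 + 16104)) - 2703 = (-28014 + 1307) - 2703 = -26707 - 2703 = -29410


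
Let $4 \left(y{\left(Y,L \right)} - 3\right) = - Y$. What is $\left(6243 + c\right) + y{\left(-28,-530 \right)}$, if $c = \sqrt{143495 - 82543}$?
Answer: $6253 + 2 \sqrt{15238} \approx 6499.9$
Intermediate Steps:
$y{\left(Y,L \right)} = 3 - \frac{Y}{4}$ ($y{\left(Y,L \right)} = 3 + \frac{\left(-1\right) Y}{4} = 3 - \frac{Y}{4}$)
$c = 2 \sqrt{15238}$ ($c = \sqrt{60952} = 2 \sqrt{15238} \approx 246.88$)
$\left(6243 + c\right) + y{\left(-28,-530 \right)} = \left(6243 + 2 \sqrt{15238}\right) + \left(3 - -7\right) = \left(6243 + 2 \sqrt{15238}\right) + \left(3 + 7\right) = \left(6243 + 2 \sqrt{15238}\right) + 10 = 6253 + 2 \sqrt{15238}$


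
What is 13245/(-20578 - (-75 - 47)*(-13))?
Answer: -4415/7388 ≈ -0.59759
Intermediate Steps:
13245/(-20578 - (-75 - 47)*(-13)) = 13245/(-20578 - (-122)*(-13)) = 13245/(-20578 - 1*1586) = 13245/(-20578 - 1586) = 13245/(-22164) = 13245*(-1/22164) = -4415/7388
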